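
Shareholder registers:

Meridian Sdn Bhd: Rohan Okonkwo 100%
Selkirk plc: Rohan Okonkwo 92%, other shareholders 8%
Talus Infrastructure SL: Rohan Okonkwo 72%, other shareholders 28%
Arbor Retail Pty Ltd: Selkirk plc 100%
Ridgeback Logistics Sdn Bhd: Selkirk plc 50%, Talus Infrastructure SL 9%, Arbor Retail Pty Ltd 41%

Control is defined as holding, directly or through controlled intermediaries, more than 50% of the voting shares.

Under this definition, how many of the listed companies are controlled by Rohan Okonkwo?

Rohan holds 100% of Meridian, so Rohan controls Meridian.
Rohan holds 92% of Selkirk, so Rohan controls Selkirk.
Rohan holds 72% of Talus, so Rohan controls Talus.
Selkirk holds 100% of Arbor, so Rohan controls Arbor.
Selkirk and Talus and Arbor together hold 50% + 9% + 41% = 100% of Ridgeback, so Rohan controls Ridgeback.
Rohan controls 5 companies.

5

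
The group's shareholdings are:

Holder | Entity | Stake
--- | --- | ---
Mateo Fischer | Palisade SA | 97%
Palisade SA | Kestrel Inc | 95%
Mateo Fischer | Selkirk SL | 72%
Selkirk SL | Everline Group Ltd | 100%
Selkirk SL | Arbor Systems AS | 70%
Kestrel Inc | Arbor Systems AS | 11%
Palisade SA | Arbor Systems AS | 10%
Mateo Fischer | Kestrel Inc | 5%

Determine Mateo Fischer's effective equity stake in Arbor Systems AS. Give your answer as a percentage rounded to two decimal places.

Mateo reaches Arbor along 4 paths.
Via Selkirk: 72% × 70% = 50.4%.
Via Palisade: 97% × 10% = 9.7%.
Via Palisade → Kestrel: 97% × 95% × 11% = 10.1365%.
Via Kestrel: 5% × 11% = 0.55%.
Total: 50.4% + 9.7% + 10.1365% + 0.55% = 70.7865%.
Rounded: 70.79%.

70.79%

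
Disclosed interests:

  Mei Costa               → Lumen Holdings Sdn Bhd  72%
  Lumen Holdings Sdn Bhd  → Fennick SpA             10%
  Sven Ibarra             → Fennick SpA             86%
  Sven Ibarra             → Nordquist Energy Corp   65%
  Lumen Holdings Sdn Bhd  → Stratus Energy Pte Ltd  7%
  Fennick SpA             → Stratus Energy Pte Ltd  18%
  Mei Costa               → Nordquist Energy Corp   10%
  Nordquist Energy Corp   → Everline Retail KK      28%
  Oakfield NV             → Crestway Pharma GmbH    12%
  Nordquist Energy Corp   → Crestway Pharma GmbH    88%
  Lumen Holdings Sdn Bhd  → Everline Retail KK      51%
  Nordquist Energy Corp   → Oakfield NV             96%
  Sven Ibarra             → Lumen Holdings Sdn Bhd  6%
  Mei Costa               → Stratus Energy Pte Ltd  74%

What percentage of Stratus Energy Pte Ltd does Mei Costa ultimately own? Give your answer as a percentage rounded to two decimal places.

Mei reaches Stratus along 3 paths.
Via Lumen → Fennick: 72% × 10% × 18% = 1.296%.
Direct stake: 74% = 74%.
Via Lumen: 72% × 7% = 5.04%.
Total: 1.296% + 74% + 5.04% = 80.336%.
Rounded: 80.34%.

80.34%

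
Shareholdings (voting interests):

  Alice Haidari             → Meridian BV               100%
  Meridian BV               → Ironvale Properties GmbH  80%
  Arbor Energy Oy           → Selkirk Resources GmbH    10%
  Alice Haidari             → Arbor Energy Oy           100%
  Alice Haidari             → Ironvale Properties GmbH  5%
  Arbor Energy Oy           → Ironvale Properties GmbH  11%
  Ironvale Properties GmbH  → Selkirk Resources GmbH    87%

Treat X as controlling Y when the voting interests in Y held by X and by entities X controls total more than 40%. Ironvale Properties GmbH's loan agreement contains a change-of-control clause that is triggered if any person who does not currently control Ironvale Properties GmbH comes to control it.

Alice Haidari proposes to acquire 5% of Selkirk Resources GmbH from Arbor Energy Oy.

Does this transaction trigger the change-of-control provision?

No

The purchase adds only to Alice's holdings (Arbor's stake shrinks), so Alice is the only person who could newly come to control Ironvale.
Alice holds 100% of Meridian, so Alice controls Meridian.
Alice holds 100% of Arbor, so Alice controls Arbor.
Meridian and Arbor and Alice together hold 80% + 11% + 5% = 96% of Ironvale, so Alice controls Ironvale.
So Alice already controls Ironvale before the transaction.
After the purchase, Alice holds 5% of Selkirk directly, and Arbor's stake falls to 5%.
Alice controlled Ironvale already, so this is not a new person acquiring control; every other person's position is unchanged or reduced.
No new person acquires control, so the clause is not triggered.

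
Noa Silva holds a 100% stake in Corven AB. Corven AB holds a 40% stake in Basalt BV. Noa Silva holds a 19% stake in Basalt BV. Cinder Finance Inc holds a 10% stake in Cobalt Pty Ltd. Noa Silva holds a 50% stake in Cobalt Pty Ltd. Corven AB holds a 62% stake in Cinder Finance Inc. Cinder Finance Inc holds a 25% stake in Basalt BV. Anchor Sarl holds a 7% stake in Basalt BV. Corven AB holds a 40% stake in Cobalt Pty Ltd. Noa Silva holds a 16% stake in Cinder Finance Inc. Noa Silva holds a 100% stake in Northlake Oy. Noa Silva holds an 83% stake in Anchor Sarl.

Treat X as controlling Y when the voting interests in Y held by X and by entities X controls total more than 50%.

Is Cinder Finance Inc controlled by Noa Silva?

Noa holds 100% of Corven, so Noa controls Corven.
Corven and Noa together hold 62% + 16% = 78% of Cinder, so Noa controls Cinder.

Yes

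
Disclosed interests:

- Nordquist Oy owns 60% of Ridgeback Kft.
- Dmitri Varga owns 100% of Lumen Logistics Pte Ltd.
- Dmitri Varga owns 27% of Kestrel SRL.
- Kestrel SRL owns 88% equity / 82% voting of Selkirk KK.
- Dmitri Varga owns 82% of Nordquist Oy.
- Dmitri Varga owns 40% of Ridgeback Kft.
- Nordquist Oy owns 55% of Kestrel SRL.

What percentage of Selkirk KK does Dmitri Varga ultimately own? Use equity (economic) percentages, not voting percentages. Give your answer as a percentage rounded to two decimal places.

63.45%

Dmitri reaches Selkirk along 2 paths.
Via Kestrel: 27% × 88% = 23.76%.
Via Nordquist → Kestrel: 82% × 55% × 88% = 39.688%.
Total: 23.76% + 39.688% = 63.448%.
Rounded: 63.45%.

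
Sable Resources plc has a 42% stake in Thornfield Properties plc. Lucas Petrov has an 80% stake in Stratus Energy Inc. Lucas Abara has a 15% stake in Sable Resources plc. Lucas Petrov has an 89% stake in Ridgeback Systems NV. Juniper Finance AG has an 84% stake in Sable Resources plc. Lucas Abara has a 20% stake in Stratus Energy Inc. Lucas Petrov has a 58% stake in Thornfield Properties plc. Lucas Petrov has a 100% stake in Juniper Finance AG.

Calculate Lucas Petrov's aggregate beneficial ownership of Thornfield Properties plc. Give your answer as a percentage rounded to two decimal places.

Lucas Petrov reaches Thornfield along 2 paths.
Via Juniper → Sable: 100% × 84% × 42% = 35.28%.
Direct stake: 58% = 58%.
Total: 35.28% + 58% = 93.28%.

93.28%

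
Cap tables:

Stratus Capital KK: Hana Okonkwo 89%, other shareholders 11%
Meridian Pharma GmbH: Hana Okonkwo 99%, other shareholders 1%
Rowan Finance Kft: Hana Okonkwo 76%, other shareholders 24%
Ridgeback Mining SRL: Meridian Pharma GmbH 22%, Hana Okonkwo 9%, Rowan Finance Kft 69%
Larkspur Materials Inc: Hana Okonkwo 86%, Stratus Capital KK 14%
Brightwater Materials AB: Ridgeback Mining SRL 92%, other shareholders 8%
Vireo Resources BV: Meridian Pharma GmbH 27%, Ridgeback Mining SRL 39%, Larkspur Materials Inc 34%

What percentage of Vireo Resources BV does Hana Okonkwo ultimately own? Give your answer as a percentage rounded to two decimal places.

92.66%

Hana reaches Vireo along 6 paths.
Via Meridian: 99% × 27% = 26.73%.
Via Meridian → Ridgeback: 99% × 22% × 39% = 8.4942%.
Via Ridgeback: 9% × 39% = 3.51%.
Via Rowan → Ridgeback: 76% × 69% × 39% = 20.4516%.
Via Larkspur: 86% × 34% = 29.24%.
Via Stratus → Larkspur: 89% × 14% × 34% = 4.2364%.
Total: 26.73% + 8.4942% + 3.51% + 20.4516% + 29.24% + 4.2364% = 92.6622%.
Rounded: 92.66%.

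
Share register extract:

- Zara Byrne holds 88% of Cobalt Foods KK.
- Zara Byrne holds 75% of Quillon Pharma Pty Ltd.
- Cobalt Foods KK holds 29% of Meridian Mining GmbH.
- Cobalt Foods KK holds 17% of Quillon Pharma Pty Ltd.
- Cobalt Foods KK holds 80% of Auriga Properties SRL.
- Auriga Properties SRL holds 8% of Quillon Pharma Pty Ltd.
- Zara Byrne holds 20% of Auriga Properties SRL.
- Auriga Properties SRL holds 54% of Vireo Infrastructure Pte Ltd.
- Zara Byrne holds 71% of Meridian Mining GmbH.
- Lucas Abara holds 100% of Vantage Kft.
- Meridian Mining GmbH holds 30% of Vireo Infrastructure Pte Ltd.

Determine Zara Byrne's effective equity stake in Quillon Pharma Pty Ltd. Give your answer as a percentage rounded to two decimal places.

97.19%

Zara reaches Quillon along 4 paths.
Direct stake: 75% = 75%.
Via Cobalt → Auriga: 88% × 80% × 8% = 5.632%.
Via Auriga: 20% × 8% = 1.6%.
Via Cobalt: 88% × 17% = 14.96%.
Total: 75% + 5.632% + 1.6% + 14.96% = 97.192%.
Rounded: 97.19%.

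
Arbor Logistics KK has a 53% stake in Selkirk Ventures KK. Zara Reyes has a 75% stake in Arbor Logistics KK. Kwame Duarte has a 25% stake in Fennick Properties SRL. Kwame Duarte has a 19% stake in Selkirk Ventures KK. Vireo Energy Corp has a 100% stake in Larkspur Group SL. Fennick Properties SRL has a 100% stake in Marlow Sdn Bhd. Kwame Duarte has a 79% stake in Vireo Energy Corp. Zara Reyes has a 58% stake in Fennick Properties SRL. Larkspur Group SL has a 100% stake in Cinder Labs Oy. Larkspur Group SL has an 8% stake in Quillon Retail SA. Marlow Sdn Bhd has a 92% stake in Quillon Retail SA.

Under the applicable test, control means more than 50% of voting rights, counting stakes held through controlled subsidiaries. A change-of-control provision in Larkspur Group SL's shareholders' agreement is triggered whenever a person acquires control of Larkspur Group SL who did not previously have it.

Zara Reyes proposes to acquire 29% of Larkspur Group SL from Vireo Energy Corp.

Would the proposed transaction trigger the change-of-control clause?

The purchase adds only to Zara's holdings (Vireo's stake shrinks), so Zara is the only person who could newly come to control Larkspur.
Zara holds 58% of Fennick, so Zara controls Fennick.
Zara holds 75% of Arbor, so Zara controls Arbor.
Fennick holds 100% of Marlow, so Zara controls Marlow.
Arbor holds 53% of Selkirk, so Zara controls Selkirk.
Marlow holds 92% of Quillon, so Zara controls Quillon.
Neither Zara nor any entity Zara controls holds any voting interest in Larkspur.
So before the transaction, Zara does not control Larkspur.
After the purchase, Zara holds 29% of Larkspur directly, and Vireo's stake falls to 71%.
After the transaction, Zara's side holds 29% of Larkspur, not > 50%, so Zara still does not control Larkspur.
No new person acquires control, so the clause is not triggered.

No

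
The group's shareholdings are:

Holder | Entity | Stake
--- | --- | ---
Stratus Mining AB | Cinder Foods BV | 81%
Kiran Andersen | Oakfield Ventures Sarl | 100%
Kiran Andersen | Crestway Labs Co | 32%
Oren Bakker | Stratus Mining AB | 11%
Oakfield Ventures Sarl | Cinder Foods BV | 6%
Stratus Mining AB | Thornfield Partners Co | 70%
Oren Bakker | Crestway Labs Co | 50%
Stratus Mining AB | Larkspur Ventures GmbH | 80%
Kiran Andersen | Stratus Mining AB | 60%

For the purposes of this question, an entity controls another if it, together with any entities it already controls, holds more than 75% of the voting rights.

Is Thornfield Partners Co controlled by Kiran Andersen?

No

Kiran holds 100% of Oakfield, so Kiran controls Oakfield.
Neither Kiran nor any entity Kiran controls holds any voting interest in Thornfield.
So Kiran does not control Thornfield.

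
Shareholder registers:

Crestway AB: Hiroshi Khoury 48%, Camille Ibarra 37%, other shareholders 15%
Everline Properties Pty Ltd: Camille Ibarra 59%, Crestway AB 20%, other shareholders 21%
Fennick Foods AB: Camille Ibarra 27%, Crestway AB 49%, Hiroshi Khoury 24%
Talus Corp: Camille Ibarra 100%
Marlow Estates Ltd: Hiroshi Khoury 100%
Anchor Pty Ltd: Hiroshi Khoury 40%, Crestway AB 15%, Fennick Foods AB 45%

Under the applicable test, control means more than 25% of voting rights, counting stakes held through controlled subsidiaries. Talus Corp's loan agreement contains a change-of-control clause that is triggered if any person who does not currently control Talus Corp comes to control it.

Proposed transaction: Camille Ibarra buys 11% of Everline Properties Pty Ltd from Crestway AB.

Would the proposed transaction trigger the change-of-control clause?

No

The purchase adds only to Camille's holdings (Crestway's stake shrinks), so Camille is the only person who could newly come to control Talus.
Camille holds 100% of Talus, so Camille controls Talus.
So Camille already controls Talus before the transaction.
After the purchase, Camille's direct stake in Everline rises to 59% + 11% = 70%, and Crestway's stake falls to 9%.
Camille controlled Talus already, so this is not a new person acquiring control; every other person's position is unchanged or reduced.
No new person acquires control, so the clause is not triggered.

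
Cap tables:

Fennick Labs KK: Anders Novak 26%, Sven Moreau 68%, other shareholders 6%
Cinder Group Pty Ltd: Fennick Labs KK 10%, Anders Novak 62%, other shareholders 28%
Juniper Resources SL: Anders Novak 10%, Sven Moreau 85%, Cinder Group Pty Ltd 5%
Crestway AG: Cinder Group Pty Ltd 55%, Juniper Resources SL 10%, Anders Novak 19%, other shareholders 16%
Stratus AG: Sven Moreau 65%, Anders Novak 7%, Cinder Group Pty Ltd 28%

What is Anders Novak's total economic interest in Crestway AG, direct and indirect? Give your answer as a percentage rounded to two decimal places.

55.85%

Anders reaches Crestway along 6 paths.
Via Fennick → Cinder: 26% × 10% × 55% = 1.43%.
Via Cinder: 62% × 55% = 34.1%.
Via Juniper: 10% × 10% = 1%.
Via Fennick → Cinder → Juniper: 26% × 10% × 5% × 10% = 0.013%.
Via Cinder → Juniper: 62% × 5% × 10% = 0.31%.
Direct stake: 19% = 19%.
Total: 1.43% + 34.1% + 1% + 0.013% + 0.31% + 19% = 55.853%.
Rounded: 55.85%.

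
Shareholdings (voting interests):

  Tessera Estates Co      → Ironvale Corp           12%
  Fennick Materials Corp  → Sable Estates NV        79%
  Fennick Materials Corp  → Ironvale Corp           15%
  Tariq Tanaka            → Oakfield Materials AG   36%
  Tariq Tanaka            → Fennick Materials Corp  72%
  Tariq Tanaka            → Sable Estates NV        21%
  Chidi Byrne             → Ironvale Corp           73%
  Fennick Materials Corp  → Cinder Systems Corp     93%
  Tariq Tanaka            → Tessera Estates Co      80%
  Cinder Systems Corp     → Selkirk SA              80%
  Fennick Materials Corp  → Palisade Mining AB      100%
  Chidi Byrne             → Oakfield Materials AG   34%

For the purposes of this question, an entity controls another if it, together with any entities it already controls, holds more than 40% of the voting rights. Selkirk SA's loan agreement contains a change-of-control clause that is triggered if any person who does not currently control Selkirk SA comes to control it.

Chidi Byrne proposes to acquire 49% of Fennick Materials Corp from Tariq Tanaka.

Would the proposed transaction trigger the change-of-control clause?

Yes

The purchase adds only to Chidi's holdings (Tariq's stake shrinks), so Chidi is the only person who could newly come to control Selkirk.
Chidi holds 73% of Ironvale, so Chidi controls Ironvale.
Neither Chidi nor any entity Chidi controls holds any voting interest in Selkirk.
So before the transaction, Chidi does not control Selkirk.
After the purchase, Chidi holds 49% of Fennick directly, and Tariq's stake falls to 23%.
Chidi holds 49% of Fennick, so Chidi controls Fennick.
Fennick holds 93% of Cinder, so Chidi controls Cinder.
Cinder holds 80% of Selkirk, so Chidi controls Selkirk.
Chidi did not control Selkirk before and does after, so the clause is triggered.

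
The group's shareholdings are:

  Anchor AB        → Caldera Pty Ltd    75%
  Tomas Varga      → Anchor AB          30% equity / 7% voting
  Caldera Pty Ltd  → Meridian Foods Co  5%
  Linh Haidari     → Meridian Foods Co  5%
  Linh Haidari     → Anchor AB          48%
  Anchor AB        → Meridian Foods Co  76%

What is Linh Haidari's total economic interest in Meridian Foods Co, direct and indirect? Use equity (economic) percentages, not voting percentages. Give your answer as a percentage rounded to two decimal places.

Linh reaches Meridian along 3 paths.
Direct stake: 5% = 5%.
Via Anchor → Caldera: 48% × 75% × 5% = 1.8%.
Via Anchor: 48% × 76% = 36.48%.
Total: 5% + 1.8% + 36.48% = 43.28%.

43.28%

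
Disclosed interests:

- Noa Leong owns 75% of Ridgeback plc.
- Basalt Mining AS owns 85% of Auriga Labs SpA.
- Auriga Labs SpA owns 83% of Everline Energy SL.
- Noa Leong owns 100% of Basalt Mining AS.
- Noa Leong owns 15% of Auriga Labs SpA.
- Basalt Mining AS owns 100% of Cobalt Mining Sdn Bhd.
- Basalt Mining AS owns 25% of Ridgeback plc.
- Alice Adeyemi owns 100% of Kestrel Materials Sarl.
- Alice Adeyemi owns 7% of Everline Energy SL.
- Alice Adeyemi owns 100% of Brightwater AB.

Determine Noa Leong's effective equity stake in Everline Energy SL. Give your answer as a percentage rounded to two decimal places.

83.00%

Noa reaches Everline along 2 paths.
Via Auriga: 15% × 83% = 12.45%.
Via Basalt → Auriga: 100% × 85% × 83% = 70.55%.
Total: 12.45% + 70.55% = 83%.
Rounded: 83.00%.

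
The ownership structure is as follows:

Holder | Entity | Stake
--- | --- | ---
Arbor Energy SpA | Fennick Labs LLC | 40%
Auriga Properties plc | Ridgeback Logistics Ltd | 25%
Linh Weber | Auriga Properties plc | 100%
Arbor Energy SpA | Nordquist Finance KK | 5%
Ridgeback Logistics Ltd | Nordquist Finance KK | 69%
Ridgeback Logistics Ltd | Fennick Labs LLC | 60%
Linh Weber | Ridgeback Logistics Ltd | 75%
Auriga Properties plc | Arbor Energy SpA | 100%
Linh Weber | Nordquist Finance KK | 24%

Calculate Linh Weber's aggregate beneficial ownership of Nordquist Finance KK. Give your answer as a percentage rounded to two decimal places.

98.00%

Linh reaches Nordquist along 4 paths.
Via Auriga → Arbor: 100% × 100% × 5% = 5%.
Via Ridgeback: 75% × 69% = 51.75%.
Via Auriga → Ridgeback: 100% × 25% × 69% = 17.25%.
Direct stake: 24% = 24%.
Total: 5% + 51.75% + 17.25% + 24% = 98%.
Rounded: 98.00%.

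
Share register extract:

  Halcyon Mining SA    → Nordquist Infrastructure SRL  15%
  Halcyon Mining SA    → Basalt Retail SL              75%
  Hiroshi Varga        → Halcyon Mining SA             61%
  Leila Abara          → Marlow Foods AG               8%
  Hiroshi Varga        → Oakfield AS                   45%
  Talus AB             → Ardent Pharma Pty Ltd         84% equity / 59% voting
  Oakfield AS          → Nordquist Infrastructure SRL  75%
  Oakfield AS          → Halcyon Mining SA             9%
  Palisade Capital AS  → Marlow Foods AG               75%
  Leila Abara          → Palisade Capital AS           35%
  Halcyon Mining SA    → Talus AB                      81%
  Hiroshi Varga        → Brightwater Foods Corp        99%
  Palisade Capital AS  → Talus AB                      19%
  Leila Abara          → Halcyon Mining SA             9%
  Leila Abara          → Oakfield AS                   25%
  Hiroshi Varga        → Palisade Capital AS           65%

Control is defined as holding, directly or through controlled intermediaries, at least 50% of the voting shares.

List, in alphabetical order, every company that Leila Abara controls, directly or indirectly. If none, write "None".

None

Leila's largest direct stake is 35% in Palisade, which does not meet the threshold.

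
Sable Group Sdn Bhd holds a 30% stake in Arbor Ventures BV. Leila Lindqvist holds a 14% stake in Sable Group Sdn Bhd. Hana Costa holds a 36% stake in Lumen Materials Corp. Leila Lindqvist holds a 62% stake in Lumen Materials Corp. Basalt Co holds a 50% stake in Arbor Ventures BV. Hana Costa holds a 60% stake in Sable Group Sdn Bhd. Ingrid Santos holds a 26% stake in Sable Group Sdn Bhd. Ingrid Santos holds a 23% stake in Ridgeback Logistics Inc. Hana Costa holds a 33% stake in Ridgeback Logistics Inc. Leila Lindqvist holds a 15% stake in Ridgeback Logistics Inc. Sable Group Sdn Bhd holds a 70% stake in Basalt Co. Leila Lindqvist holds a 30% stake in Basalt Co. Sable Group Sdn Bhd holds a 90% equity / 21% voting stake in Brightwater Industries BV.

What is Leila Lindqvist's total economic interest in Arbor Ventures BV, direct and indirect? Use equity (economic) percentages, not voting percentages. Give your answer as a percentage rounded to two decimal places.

Leila reaches Arbor along 3 paths.
Via Sable: 14% × 30% = 4.2%.
Via Sable → Basalt: 14% × 70% × 50% = 4.9%.
Via Basalt: 30% × 50% = 15%.
Total: 4.2% + 4.9% + 15% = 24.1%.
Rounded: 24.10%.

24.10%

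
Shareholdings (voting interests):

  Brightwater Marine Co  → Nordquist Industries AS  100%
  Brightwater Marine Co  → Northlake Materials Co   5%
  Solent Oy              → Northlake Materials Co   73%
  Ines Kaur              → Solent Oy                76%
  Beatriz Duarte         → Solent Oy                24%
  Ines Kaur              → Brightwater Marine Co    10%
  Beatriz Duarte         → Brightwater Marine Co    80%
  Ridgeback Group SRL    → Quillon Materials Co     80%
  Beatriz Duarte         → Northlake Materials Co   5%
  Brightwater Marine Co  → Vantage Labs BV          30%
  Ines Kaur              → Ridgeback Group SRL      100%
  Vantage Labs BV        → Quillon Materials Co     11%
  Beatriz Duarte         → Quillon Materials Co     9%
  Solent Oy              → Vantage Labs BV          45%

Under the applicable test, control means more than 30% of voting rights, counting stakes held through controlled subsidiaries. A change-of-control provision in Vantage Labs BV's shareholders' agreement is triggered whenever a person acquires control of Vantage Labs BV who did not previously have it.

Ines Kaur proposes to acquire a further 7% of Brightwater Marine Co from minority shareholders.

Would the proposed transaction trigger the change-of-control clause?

No

The purchase changes only Ines's holdings, so Ines is the only person who could newly come to control Vantage.
Ines holds 76% of Solent, so Ines controls Solent.
Solent holds 45% of Vantage, so Ines controls Vantage.
So Ines already controls Vantage before the transaction.
After the purchase, Ines's direct stake in Brightwater rises to 10% + 7% = 17%.
Ines controlled Vantage already, so this is not a new person acquiring control; every other person's position is unchanged or reduced.
No new person acquires control, so the clause is not triggered.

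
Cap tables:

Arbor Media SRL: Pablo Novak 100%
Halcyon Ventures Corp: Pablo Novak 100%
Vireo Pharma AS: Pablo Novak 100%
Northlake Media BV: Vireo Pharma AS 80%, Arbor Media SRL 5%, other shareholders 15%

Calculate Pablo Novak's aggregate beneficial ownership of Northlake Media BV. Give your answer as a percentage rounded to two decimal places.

Pablo reaches Northlake along 2 paths.
Via Vireo: 100% × 80% = 80%.
Via Arbor: 100% × 5% = 5%.
Total: 80% + 5% = 85%.
Rounded: 85.00%.

85.00%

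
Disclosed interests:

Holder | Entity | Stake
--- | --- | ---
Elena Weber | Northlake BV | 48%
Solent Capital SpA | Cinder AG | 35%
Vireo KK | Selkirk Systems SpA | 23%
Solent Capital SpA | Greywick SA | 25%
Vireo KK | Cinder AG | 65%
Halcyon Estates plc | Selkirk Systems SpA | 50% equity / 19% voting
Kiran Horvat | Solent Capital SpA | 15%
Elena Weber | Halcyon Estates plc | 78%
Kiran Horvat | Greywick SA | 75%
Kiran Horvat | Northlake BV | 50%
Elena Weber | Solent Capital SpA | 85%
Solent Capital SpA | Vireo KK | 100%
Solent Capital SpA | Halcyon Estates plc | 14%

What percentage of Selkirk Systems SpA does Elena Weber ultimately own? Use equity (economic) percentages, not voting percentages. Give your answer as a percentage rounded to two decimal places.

64.50%

Elena reaches Selkirk along 3 paths.
Via Solent → Halcyon: 85% × 14% × 50% = 5.95%.
Via Halcyon: 78% × 50% = 39%.
Via Solent → Vireo: 85% × 100% × 23% = 19.55%.
Total: 5.95% + 39% + 19.55% = 64.5%.
Rounded: 64.50%.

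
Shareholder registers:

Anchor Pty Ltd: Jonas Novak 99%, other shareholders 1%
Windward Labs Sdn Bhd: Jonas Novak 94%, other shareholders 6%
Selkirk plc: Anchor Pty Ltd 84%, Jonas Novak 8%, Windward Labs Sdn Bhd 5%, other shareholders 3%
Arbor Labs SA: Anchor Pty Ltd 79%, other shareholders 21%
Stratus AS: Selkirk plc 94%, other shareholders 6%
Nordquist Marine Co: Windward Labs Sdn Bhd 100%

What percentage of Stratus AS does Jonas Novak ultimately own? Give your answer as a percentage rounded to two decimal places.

90.11%

Jonas reaches Stratus along 3 paths.
Via Anchor → Selkirk: 99% × 84% × 94% = 78.1704%.
Via Selkirk: 8% × 94% = 7.52%.
Via Windward → Selkirk: 94% × 5% × 94% = 4.418%.
Total: 78.1704% + 7.52% + 4.418% = 90.1084%.
Rounded: 90.11%.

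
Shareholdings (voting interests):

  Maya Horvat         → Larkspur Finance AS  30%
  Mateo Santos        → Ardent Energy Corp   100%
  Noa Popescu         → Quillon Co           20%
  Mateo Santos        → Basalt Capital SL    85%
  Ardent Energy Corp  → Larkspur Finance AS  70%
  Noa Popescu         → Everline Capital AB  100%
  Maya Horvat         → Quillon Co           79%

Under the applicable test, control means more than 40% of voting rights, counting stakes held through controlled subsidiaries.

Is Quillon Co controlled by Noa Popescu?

Noa holds 100% of Everline, so Noa controls Everline.
In Quillon, Noa's side holds only 20%, not > 40%.
So Noa does not control Quillon.

No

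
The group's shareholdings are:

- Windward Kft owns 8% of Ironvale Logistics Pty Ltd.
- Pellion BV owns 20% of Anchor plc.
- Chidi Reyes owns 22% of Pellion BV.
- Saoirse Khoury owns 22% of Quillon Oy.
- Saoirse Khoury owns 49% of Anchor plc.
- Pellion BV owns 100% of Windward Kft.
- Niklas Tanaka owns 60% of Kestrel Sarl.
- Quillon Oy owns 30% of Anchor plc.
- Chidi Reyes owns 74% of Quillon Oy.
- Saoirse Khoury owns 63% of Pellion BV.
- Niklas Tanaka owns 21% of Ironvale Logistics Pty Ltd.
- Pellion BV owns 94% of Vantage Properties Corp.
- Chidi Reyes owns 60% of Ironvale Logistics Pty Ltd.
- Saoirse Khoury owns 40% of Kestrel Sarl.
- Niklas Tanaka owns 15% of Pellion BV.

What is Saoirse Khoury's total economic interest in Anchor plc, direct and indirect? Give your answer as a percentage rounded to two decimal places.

68.20%

Saoirse reaches Anchor along 3 paths.
Via Quillon: 22% × 30% = 6.6%.
Via Pellion: 63% × 20% = 12.6%.
Direct stake: 49% = 49%.
Total: 6.6% + 12.6% + 49% = 68.2%.
Rounded: 68.20%.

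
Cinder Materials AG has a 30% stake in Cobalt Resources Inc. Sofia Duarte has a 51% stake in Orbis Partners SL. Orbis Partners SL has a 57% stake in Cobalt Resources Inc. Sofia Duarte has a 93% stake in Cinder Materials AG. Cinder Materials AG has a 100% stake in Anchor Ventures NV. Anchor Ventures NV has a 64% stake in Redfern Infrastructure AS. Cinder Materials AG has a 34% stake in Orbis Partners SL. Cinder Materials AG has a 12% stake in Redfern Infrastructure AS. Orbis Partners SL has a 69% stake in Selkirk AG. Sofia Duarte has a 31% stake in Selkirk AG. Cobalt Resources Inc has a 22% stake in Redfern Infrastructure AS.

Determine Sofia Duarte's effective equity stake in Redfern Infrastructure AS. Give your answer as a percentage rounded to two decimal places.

Sofia reaches Redfern along 5 paths.
Via Cinder → Orbis → Cobalt: 93% × 34% × 57% × 22% = 3.965148%.
Via Orbis → Cobalt: 51% × 57% × 22% = 6.3954%.
Via Cinder → Cobalt: 93% × 30% × 22% = 6.138%.
Via Cinder → Anchor: 93% × 100% × 64% = 59.52%.
Via Cinder: 93% × 12% = 11.16%.
Total: 3.965148% + 6.3954% + 6.138% + 59.52% + 11.16% = 87.178548%.
Rounded: 87.18%.

87.18%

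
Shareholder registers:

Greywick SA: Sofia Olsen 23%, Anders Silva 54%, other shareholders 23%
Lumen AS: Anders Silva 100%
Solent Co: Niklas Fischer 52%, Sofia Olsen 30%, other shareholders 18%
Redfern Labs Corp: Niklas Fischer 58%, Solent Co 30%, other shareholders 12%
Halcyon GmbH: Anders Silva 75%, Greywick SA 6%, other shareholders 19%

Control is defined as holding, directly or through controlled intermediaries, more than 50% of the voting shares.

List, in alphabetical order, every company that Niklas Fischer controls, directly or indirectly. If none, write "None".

Redfern Labs Corp, Solent Co

Niklas holds 52% of Solent, so Niklas controls Solent.
Niklas and Solent together hold 58% + 30% = 88% of Redfern, so Niklas controls Redfern.
No other company's threshold is met.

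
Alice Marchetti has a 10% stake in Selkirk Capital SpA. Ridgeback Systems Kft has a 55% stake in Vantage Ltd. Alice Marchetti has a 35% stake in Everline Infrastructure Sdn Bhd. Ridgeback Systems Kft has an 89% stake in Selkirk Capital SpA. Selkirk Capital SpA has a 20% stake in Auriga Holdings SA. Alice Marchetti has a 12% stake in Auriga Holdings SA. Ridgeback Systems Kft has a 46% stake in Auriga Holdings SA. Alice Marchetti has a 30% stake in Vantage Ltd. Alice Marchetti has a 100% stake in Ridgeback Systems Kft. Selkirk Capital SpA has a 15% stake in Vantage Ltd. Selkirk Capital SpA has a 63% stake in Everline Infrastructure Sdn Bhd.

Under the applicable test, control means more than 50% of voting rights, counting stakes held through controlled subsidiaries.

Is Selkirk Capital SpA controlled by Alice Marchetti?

Alice holds 100% of Ridgeback, so Alice controls Ridgeback.
Ridgeback and Alice together hold 89% + 10% = 99% of Selkirk, so Alice controls Selkirk.

Yes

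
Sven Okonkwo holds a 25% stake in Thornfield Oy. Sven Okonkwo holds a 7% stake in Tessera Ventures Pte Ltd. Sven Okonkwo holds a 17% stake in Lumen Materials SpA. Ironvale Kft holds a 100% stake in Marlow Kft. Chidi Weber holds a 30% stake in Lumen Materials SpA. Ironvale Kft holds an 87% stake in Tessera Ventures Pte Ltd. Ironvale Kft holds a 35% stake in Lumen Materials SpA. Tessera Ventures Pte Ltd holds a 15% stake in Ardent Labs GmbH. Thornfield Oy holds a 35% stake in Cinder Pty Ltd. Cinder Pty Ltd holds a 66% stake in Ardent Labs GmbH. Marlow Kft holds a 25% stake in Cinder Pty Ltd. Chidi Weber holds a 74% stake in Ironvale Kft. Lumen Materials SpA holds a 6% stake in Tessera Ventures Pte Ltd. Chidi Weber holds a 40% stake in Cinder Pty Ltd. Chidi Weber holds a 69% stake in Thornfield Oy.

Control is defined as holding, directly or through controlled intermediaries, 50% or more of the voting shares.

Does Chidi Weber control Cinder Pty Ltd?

Chidi holds 74% of Ironvale, so Chidi controls Ironvale.
Ironvale holds 100% of Marlow, so Chidi controls Marlow.
Chidi holds 69% of Thornfield, so Chidi controls Thornfield.
Marlow and Thornfield and Chidi together hold 25% + 35% + 40% = 100% of Cinder, so Chidi controls Cinder.

Yes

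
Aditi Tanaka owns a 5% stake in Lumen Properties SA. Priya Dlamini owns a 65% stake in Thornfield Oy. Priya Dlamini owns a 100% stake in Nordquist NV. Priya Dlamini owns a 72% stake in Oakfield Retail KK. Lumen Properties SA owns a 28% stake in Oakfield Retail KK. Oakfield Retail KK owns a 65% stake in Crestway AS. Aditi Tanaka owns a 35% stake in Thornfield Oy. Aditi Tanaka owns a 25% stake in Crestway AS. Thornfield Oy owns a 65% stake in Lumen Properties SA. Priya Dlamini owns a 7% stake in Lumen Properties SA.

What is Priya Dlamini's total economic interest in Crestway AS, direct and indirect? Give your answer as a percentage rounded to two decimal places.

55.76%

Priya reaches Crestway along 3 paths.
Via Thornfield → Lumen → Oakfield: 65% × 65% × 28% × 65% = 7.6895%.
Via Lumen → Oakfield: 7% × 28% × 65% = 1.274%.
Via Oakfield: 72% × 65% = 46.8%.
Total: 7.6895% + 1.274% + 46.8% = 55.7635%.
Rounded: 55.76%.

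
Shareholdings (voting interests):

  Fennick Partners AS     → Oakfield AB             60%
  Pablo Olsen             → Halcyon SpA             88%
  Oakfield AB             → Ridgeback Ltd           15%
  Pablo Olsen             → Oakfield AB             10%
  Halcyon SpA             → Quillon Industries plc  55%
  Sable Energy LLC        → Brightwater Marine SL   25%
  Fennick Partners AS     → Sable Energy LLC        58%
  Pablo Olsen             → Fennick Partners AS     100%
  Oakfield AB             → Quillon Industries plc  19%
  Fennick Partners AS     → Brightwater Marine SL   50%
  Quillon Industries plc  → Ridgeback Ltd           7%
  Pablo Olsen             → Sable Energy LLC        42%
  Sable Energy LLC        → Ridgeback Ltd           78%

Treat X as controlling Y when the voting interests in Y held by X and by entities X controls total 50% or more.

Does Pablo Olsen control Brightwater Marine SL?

Pablo holds 100% of Fennick, so Pablo controls Fennick.
Pablo and Fennick together hold 42% + 58% = 100% of Sable, so Pablo controls Sable.
Fennick and Sable together hold 50% + 25% = 75% of Brightwater, so Pablo controls Brightwater.

Yes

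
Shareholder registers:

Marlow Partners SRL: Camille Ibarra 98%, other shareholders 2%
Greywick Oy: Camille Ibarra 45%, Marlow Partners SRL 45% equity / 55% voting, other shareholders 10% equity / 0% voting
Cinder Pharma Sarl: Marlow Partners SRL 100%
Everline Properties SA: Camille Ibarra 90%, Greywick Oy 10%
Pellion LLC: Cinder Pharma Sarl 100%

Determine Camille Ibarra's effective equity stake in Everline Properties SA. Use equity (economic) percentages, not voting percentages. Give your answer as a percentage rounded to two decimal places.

98.91%

Camille reaches Everline along 3 paths.
Direct stake: 90% = 90%.
Via Greywick: 45% × 10% = 4.5%.
Via Marlow → Greywick: 98% × 45% × 10% = 4.41%.
Total: 90% + 4.5% + 4.41% = 98.91%.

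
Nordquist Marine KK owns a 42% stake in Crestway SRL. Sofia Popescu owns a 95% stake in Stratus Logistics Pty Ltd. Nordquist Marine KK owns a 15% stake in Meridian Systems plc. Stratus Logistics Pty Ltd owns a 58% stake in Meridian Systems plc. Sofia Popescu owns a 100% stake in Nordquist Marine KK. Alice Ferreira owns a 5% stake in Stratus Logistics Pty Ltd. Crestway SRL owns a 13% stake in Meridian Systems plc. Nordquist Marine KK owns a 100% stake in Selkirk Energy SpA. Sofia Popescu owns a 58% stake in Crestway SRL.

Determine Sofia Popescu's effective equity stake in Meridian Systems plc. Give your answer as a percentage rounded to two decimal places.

Sofia reaches Meridian along 4 paths.
Via Stratus: 95% × 58% = 55.1%.
Via Nordquist → Crestway: 100% × 42% × 13% = 5.46%.
Via Crestway: 58% × 13% = 7.54%.
Via Nordquist: 100% × 15% = 15%.
Total: 55.1% + 5.46% + 7.54% + 15% = 83.1%.
Rounded: 83.10%.

83.10%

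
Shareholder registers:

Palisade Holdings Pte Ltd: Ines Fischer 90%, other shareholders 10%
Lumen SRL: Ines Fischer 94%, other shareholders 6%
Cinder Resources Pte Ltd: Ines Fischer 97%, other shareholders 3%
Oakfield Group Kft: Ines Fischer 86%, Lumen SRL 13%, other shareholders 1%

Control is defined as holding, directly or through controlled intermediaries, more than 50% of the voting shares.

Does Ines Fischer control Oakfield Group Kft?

Ines holds 94% of Lumen, so Ines controls Lumen.
Ines and Lumen together hold 86% + 13% = 99% of Oakfield, so Ines controls Oakfield.

Yes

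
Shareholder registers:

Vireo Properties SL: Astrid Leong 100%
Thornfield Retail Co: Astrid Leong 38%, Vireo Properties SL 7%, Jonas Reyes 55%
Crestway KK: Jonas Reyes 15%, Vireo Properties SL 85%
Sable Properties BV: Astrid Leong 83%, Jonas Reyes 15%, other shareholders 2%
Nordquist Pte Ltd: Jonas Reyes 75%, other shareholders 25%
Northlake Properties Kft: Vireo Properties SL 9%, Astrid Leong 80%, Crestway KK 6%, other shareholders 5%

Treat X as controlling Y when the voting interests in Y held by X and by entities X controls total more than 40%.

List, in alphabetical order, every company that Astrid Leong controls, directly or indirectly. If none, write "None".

Astrid holds 100% of Vireo, so Astrid controls Vireo.
Astrid and Vireo together hold 38% + 7% = 45% of Thornfield, so Astrid controls Thornfield.
Vireo holds 85% of Crestway, so Astrid controls Crestway.
Astrid holds 83% of Sable, so Astrid controls Sable.
Vireo and Astrid and Crestway together hold 9% + 80% + 6% = 95% of Northlake, so Astrid controls Northlake.
No other company's threshold is met.

Crestway KK, Northlake Properties Kft, Sable Properties BV, Thornfield Retail Co, Vireo Properties SL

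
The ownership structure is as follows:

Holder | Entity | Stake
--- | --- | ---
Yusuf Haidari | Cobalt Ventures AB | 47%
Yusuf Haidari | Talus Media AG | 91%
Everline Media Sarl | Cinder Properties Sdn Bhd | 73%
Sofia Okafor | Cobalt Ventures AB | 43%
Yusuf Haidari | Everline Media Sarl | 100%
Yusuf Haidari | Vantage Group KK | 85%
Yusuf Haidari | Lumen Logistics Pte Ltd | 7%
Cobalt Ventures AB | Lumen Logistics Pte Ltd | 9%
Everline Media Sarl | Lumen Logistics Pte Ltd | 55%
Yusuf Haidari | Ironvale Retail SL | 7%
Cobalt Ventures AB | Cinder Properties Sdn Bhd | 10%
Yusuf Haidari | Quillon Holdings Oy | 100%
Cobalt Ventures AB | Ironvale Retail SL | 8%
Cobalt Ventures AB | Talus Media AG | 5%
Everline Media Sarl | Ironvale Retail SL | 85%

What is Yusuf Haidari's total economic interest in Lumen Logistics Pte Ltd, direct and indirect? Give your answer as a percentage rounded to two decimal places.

Yusuf reaches Lumen along 3 paths.
Via Cobalt: 47% × 9% = 4.23%.
Via Everline: 100% × 55% = 55%.
Direct stake: 7% = 7%.
Total: 4.23% + 55% + 7% = 66.23%.

66.23%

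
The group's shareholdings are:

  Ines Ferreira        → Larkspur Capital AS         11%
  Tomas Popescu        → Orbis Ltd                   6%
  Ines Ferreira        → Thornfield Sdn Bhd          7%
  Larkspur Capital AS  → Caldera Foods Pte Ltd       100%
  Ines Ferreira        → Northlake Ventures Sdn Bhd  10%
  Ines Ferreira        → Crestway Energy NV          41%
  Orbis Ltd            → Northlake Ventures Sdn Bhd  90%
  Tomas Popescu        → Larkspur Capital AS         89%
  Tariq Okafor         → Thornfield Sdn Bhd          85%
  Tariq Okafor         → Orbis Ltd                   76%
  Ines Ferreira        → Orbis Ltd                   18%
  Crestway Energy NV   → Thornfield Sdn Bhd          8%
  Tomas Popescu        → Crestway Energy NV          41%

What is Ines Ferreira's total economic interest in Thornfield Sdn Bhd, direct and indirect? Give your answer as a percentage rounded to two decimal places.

Ines reaches Thornfield along 2 paths.
Direct stake: 7% = 7%.
Via Crestway: 41% × 8% = 3.28%.
Total: 7% + 3.28% = 10.28%.

10.28%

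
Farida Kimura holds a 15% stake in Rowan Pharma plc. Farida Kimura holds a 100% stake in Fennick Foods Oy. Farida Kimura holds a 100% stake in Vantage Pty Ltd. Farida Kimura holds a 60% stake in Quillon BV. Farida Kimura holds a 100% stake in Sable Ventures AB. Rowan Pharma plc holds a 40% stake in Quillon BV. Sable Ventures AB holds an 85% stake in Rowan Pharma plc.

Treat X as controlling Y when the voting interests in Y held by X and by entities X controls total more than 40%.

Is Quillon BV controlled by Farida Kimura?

Yes

Farida holds 100% of Sable, so Farida controls Sable.
Sable and Farida together hold 85% + 15% = 100% of Rowan, so Farida controls Rowan.
Farida and Rowan together hold 60% + 40% = 100% of Quillon, so Farida controls Quillon.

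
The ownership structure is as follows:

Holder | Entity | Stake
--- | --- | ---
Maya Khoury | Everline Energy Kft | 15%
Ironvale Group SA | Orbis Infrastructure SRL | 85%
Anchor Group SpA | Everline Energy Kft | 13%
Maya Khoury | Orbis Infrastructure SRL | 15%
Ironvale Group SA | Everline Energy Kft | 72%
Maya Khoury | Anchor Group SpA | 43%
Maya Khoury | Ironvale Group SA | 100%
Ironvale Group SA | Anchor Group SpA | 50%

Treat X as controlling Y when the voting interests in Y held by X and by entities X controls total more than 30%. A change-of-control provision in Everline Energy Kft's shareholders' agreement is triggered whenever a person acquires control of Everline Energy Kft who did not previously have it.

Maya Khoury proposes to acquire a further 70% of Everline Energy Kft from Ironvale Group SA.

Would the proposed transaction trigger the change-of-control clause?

No

The purchase adds only to Maya's holdings (Ironvale's stake shrinks), so Maya is the only person who could newly come to control Everline.
Maya holds 100% of Ironvale, so Maya controls Ironvale.
Ironvale and Maya together hold 50% + 43% = 93% of Anchor, so Maya controls Anchor.
Ironvale and Anchor and Maya together hold 72% + 13% + 15% = 100% of Everline, so Maya controls Everline.
So Maya already controls Everline before the transaction.
After the purchase, Maya's direct stake in Everline rises to 15% + 70% = 85%, and Ironvale's stake falls to 2%.
Maya controlled Everline already, so this is not a new person acquiring control; every other person's position is unchanged or reduced.
No new person acquires control, so the clause is not triggered.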